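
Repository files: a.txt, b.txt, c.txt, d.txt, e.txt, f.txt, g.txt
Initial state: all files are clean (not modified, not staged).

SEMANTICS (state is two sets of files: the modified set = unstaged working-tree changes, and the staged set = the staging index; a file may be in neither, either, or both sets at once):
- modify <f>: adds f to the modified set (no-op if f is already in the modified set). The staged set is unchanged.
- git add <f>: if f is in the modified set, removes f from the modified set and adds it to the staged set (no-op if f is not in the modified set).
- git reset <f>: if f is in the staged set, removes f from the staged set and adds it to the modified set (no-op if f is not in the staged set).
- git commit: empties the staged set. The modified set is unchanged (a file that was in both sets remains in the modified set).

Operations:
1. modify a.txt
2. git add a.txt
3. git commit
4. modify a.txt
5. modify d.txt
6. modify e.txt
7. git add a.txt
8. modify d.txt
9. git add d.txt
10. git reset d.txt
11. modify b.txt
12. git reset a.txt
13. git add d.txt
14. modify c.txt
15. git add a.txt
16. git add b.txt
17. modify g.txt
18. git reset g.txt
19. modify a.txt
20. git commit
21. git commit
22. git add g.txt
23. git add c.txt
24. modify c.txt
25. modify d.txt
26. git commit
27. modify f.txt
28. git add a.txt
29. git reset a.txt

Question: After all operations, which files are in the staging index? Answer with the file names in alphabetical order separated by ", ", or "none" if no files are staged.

After op 1 (modify a.txt): modified={a.txt} staged={none}
After op 2 (git add a.txt): modified={none} staged={a.txt}
After op 3 (git commit): modified={none} staged={none}
After op 4 (modify a.txt): modified={a.txt} staged={none}
After op 5 (modify d.txt): modified={a.txt, d.txt} staged={none}
After op 6 (modify e.txt): modified={a.txt, d.txt, e.txt} staged={none}
After op 7 (git add a.txt): modified={d.txt, e.txt} staged={a.txt}
After op 8 (modify d.txt): modified={d.txt, e.txt} staged={a.txt}
After op 9 (git add d.txt): modified={e.txt} staged={a.txt, d.txt}
After op 10 (git reset d.txt): modified={d.txt, e.txt} staged={a.txt}
After op 11 (modify b.txt): modified={b.txt, d.txt, e.txt} staged={a.txt}
After op 12 (git reset a.txt): modified={a.txt, b.txt, d.txt, e.txt} staged={none}
After op 13 (git add d.txt): modified={a.txt, b.txt, e.txt} staged={d.txt}
After op 14 (modify c.txt): modified={a.txt, b.txt, c.txt, e.txt} staged={d.txt}
After op 15 (git add a.txt): modified={b.txt, c.txt, e.txt} staged={a.txt, d.txt}
After op 16 (git add b.txt): modified={c.txt, e.txt} staged={a.txt, b.txt, d.txt}
After op 17 (modify g.txt): modified={c.txt, e.txt, g.txt} staged={a.txt, b.txt, d.txt}
After op 18 (git reset g.txt): modified={c.txt, e.txt, g.txt} staged={a.txt, b.txt, d.txt}
After op 19 (modify a.txt): modified={a.txt, c.txt, e.txt, g.txt} staged={a.txt, b.txt, d.txt}
After op 20 (git commit): modified={a.txt, c.txt, e.txt, g.txt} staged={none}
After op 21 (git commit): modified={a.txt, c.txt, e.txt, g.txt} staged={none}
After op 22 (git add g.txt): modified={a.txt, c.txt, e.txt} staged={g.txt}
After op 23 (git add c.txt): modified={a.txt, e.txt} staged={c.txt, g.txt}
After op 24 (modify c.txt): modified={a.txt, c.txt, e.txt} staged={c.txt, g.txt}
After op 25 (modify d.txt): modified={a.txt, c.txt, d.txt, e.txt} staged={c.txt, g.txt}
After op 26 (git commit): modified={a.txt, c.txt, d.txt, e.txt} staged={none}
After op 27 (modify f.txt): modified={a.txt, c.txt, d.txt, e.txt, f.txt} staged={none}
After op 28 (git add a.txt): modified={c.txt, d.txt, e.txt, f.txt} staged={a.txt}
After op 29 (git reset a.txt): modified={a.txt, c.txt, d.txt, e.txt, f.txt} staged={none}

Answer: none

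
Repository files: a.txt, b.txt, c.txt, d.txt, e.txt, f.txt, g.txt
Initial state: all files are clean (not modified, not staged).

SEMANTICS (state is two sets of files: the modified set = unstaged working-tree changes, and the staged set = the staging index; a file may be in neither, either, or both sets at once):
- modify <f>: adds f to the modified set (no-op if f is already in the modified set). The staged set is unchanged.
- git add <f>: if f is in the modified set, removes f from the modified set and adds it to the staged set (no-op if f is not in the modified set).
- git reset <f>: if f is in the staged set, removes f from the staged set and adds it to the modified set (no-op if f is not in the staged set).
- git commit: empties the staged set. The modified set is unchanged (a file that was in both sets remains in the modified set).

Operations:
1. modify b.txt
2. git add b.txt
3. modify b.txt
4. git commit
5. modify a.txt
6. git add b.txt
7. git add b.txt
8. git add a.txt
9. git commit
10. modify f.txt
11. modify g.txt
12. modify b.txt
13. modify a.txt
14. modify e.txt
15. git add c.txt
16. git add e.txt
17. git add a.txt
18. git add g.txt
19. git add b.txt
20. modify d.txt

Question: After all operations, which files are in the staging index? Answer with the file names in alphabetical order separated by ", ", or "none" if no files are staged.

After op 1 (modify b.txt): modified={b.txt} staged={none}
After op 2 (git add b.txt): modified={none} staged={b.txt}
After op 3 (modify b.txt): modified={b.txt} staged={b.txt}
After op 4 (git commit): modified={b.txt} staged={none}
After op 5 (modify a.txt): modified={a.txt, b.txt} staged={none}
After op 6 (git add b.txt): modified={a.txt} staged={b.txt}
After op 7 (git add b.txt): modified={a.txt} staged={b.txt}
After op 8 (git add a.txt): modified={none} staged={a.txt, b.txt}
After op 9 (git commit): modified={none} staged={none}
After op 10 (modify f.txt): modified={f.txt} staged={none}
After op 11 (modify g.txt): modified={f.txt, g.txt} staged={none}
After op 12 (modify b.txt): modified={b.txt, f.txt, g.txt} staged={none}
After op 13 (modify a.txt): modified={a.txt, b.txt, f.txt, g.txt} staged={none}
After op 14 (modify e.txt): modified={a.txt, b.txt, e.txt, f.txt, g.txt} staged={none}
After op 15 (git add c.txt): modified={a.txt, b.txt, e.txt, f.txt, g.txt} staged={none}
After op 16 (git add e.txt): modified={a.txt, b.txt, f.txt, g.txt} staged={e.txt}
After op 17 (git add a.txt): modified={b.txt, f.txt, g.txt} staged={a.txt, e.txt}
After op 18 (git add g.txt): modified={b.txt, f.txt} staged={a.txt, e.txt, g.txt}
After op 19 (git add b.txt): modified={f.txt} staged={a.txt, b.txt, e.txt, g.txt}
After op 20 (modify d.txt): modified={d.txt, f.txt} staged={a.txt, b.txt, e.txt, g.txt}

Answer: a.txt, b.txt, e.txt, g.txt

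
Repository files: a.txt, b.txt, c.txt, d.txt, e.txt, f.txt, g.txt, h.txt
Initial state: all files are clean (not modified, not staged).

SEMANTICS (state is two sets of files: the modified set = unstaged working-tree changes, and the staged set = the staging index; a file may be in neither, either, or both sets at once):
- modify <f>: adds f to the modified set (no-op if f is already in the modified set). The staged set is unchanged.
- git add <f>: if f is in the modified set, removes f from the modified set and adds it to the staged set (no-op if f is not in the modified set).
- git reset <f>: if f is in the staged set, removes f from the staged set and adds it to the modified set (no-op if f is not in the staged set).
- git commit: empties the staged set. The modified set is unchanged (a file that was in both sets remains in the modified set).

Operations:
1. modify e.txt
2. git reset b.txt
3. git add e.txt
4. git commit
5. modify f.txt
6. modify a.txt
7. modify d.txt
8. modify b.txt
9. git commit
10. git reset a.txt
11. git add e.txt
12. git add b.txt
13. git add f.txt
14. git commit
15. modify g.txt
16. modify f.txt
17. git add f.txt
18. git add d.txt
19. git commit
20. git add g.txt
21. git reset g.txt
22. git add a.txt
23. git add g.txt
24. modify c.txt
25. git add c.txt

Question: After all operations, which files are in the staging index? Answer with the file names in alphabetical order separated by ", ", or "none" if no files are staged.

Answer: a.txt, c.txt, g.txt

Derivation:
After op 1 (modify e.txt): modified={e.txt} staged={none}
After op 2 (git reset b.txt): modified={e.txt} staged={none}
After op 3 (git add e.txt): modified={none} staged={e.txt}
After op 4 (git commit): modified={none} staged={none}
After op 5 (modify f.txt): modified={f.txt} staged={none}
After op 6 (modify a.txt): modified={a.txt, f.txt} staged={none}
After op 7 (modify d.txt): modified={a.txt, d.txt, f.txt} staged={none}
After op 8 (modify b.txt): modified={a.txt, b.txt, d.txt, f.txt} staged={none}
After op 9 (git commit): modified={a.txt, b.txt, d.txt, f.txt} staged={none}
After op 10 (git reset a.txt): modified={a.txt, b.txt, d.txt, f.txt} staged={none}
After op 11 (git add e.txt): modified={a.txt, b.txt, d.txt, f.txt} staged={none}
After op 12 (git add b.txt): modified={a.txt, d.txt, f.txt} staged={b.txt}
After op 13 (git add f.txt): modified={a.txt, d.txt} staged={b.txt, f.txt}
After op 14 (git commit): modified={a.txt, d.txt} staged={none}
After op 15 (modify g.txt): modified={a.txt, d.txt, g.txt} staged={none}
After op 16 (modify f.txt): modified={a.txt, d.txt, f.txt, g.txt} staged={none}
After op 17 (git add f.txt): modified={a.txt, d.txt, g.txt} staged={f.txt}
After op 18 (git add d.txt): modified={a.txt, g.txt} staged={d.txt, f.txt}
After op 19 (git commit): modified={a.txt, g.txt} staged={none}
After op 20 (git add g.txt): modified={a.txt} staged={g.txt}
After op 21 (git reset g.txt): modified={a.txt, g.txt} staged={none}
After op 22 (git add a.txt): modified={g.txt} staged={a.txt}
After op 23 (git add g.txt): modified={none} staged={a.txt, g.txt}
After op 24 (modify c.txt): modified={c.txt} staged={a.txt, g.txt}
After op 25 (git add c.txt): modified={none} staged={a.txt, c.txt, g.txt}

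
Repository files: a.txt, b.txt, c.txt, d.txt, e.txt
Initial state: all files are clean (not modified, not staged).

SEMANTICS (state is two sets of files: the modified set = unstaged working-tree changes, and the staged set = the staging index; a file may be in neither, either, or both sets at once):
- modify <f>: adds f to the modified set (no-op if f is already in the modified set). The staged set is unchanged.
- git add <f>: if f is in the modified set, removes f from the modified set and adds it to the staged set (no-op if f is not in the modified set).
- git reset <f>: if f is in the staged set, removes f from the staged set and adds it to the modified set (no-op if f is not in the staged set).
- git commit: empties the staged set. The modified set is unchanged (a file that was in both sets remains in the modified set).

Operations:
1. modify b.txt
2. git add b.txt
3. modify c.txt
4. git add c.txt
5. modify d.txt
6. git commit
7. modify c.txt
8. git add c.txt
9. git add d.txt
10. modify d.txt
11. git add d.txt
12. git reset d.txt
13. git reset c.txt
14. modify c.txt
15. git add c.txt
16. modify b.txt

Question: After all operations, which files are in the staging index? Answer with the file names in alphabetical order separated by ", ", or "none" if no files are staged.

After op 1 (modify b.txt): modified={b.txt} staged={none}
After op 2 (git add b.txt): modified={none} staged={b.txt}
After op 3 (modify c.txt): modified={c.txt} staged={b.txt}
After op 4 (git add c.txt): modified={none} staged={b.txt, c.txt}
After op 5 (modify d.txt): modified={d.txt} staged={b.txt, c.txt}
After op 6 (git commit): modified={d.txt} staged={none}
After op 7 (modify c.txt): modified={c.txt, d.txt} staged={none}
After op 8 (git add c.txt): modified={d.txt} staged={c.txt}
After op 9 (git add d.txt): modified={none} staged={c.txt, d.txt}
After op 10 (modify d.txt): modified={d.txt} staged={c.txt, d.txt}
After op 11 (git add d.txt): modified={none} staged={c.txt, d.txt}
After op 12 (git reset d.txt): modified={d.txt} staged={c.txt}
After op 13 (git reset c.txt): modified={c.txt, d.txt} staged={none}
After op 14 (modify c.txt): modified={c.txt, d.txt} staged={none}
After op 15 (git add c.txt): modified={d.txt} staged={c.txt}
After op 16 (modify b.txt): modified={b.txt, d.txt} staged={c.txt}

Answer: c.txt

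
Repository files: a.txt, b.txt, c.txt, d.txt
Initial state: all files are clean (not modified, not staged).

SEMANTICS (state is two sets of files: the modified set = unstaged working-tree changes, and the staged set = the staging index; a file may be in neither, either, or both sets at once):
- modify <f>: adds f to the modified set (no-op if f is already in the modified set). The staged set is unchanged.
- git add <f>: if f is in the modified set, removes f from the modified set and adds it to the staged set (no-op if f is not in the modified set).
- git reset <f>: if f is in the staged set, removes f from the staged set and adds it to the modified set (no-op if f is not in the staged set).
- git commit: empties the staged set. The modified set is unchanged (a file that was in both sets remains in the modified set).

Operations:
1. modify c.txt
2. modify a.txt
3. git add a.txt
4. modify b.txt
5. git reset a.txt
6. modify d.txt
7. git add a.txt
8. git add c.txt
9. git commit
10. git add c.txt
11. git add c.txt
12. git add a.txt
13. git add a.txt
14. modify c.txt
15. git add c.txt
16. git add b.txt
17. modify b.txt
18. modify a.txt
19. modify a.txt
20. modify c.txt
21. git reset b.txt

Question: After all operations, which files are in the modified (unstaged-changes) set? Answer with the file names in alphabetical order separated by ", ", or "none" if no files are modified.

After op 1 (modify c.txt): modified={c.txt} staged={none}
After op 2 (modify a.txt): modified={a.txt, c.txt} staged={none}
After op 3 (git add a.txt): modified={c.txt} staged={a.txt}
After op 4 (modify b.txt): modified={b.txt, c.txt} staged={a.txt}
After op 5 (git reset a.txt): modified={a.txt, b.txt, c.txt} staged={none}
After op 6 (modify d.txt): modified={a.txt, b.txt, c.txt, d.txt} staged={none}
After op 7 (git add a.txt): modified={b.txt, c.txt, d.txt} staged={a.txt}
After op 8 (git add c.txt): modified={b.txt, d.txt} staged={a.txt, c.txt}
After op 9 (git commit): modified={b.txt, d.txt} staged={none}
After op 10 (git add c.txt): modified={b.txt, d.txt} staged={none}
After op 11 (git add c.txt): modified={b.txt, d.txt} staged={none}
After op 12 (git add a.txt): modified={b.txt, d.txt} staged={none}
After op 13 (git add a.txt): modified={b.txt, d.txt} staged={none}
After op 14 (modify c.txt): modified={b.txt, c.txt, d.txt} staged={none}
After op 15 (git add c.txt): modified={b.txt, d.txt} staged={c.txt}
After op 16 (git add b.txt): modified={d.txt} staged={b.txt, c.txt}
After op 17 (modify b.txt): modified={b.txt, d.txt} staged={b.txt, c.txt}
After op 18 (modify a.txt): modified={a.txt, b.txt, d.txt} staged={b.txt, c.txt}
After op 19 (modify a.txt): modified={a.txt, b.txt, d.txt} staged={b.txt, c.txt}
After op 20 (modify c.txt): modified={a.txt, b.txt, c.txt, d.txt} staged={b.txt, c.txt}
After op 21 (git reset b.txt): modified={a.txt, b.txt, c.txt, d.txt} staged={c.txt}

Answer: a.txt, b.txt, c.txt, d.txt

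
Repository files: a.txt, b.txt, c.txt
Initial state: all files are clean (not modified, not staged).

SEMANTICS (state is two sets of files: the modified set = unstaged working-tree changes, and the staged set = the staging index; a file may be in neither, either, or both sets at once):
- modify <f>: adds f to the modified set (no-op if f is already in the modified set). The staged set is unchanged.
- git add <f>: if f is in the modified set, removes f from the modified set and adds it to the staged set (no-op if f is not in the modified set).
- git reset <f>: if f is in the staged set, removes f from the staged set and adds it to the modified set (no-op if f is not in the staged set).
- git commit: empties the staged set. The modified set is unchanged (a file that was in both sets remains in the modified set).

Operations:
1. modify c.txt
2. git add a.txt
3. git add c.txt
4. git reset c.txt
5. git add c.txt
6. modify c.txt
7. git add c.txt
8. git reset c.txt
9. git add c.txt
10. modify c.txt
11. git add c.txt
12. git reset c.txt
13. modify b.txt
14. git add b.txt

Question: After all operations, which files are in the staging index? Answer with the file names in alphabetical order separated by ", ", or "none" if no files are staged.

After op 1 (modify c.txt): modified={c.txt} staged={none}
After op 2 (git add a.txt): modified={c.txt} staged={none}
After op 3 (git add c.txt): modified={none} staged={c.txt}
After op 4 (git reset c.txt): modified={c.txt} staged={none}
After op 5 (git add c.txt): modified={none} staged={c.txt}
After op 6 (modify c.txt): modified={c.txt} staged={c.txt}
After op 7 (git add c.txt): modified={none} staged={c.txt}
After op 8 (git reset c.txt): modified={c.txt} staged={none}
After op 9 (git add c.txt): modified={none} staged={c.txt}
After op 10 (modify c.txt): modified={c.txt} staged={c.txt}
After op 11 (git add c.txt): modified={none} staged={c.txt}
After op 12 (git reset c.txt): modified={c.txt} staged={none}
After op 13 (modify b.txt): modified={b.txt, c.txt} staged={none}
After op 14 (git add b.txt): modified={c.txt} staged={b.txt}

Answer: b.txt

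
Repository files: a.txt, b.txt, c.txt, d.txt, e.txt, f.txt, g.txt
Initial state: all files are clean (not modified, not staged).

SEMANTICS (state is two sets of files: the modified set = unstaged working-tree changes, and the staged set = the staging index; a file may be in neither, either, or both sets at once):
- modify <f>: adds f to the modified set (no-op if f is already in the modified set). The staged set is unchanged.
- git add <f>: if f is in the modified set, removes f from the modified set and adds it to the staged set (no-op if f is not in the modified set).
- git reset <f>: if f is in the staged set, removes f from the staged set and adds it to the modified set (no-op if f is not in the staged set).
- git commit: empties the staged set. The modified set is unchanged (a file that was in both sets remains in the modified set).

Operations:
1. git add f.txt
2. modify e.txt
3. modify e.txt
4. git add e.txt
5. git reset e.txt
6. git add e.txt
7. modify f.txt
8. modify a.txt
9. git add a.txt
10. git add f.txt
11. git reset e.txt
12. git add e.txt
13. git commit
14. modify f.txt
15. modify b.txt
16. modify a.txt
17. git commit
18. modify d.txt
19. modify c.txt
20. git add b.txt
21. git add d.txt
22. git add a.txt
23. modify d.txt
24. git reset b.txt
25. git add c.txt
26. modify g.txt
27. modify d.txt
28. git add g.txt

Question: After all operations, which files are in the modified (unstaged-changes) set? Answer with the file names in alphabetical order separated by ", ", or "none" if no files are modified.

Answer: b.txt, d.txt, f.txt

Derivation:
After op 1 (git add f.txt): modified={none} staged={none}
After op 2 (modify e.txt): modified={e.txt} staged={none}
After op 3 (modify e.txt): modified={e.txt} staged={none}
After op 4 (git add e.txt): modified={none} staged={e.txt}
After op 5 (git reset e.txt): modified={e.txt} staged={none}
After op 6 (git add e.txt): modified={none} staged={e.txt}
After op 7 (modify f.txt): modified={f.txt} staged={e.txt}
After op 8 (modify a.txt): modified={a.txt, f.txt} staged={e.txt}
After op 9 (git add a.txt): modified={f.txt} staged={a.txt, e.txt}
After op 10 (git add f.txt): modified={none} staged={a.txt, e.txt, f.txt}
After op 11 (git reset e.txt): modified={e.txt} staged={a.txt, f.txt}
After op 12 (git add e.txt): modified={none} staged={a.txt, e.txt, f.txt}
After op 13 (git commit): modified={none} staged={none}
After op 14 (modify f.txt): modified={f.txt} staged={none}
After op 15 (modify b.txt): modified={b.txt, f.txt} staged={none}
After op 16 (modify a.txt): modified={a.txt, b.txt, f.txt} staged={none}
After op 17 (git commit): modified={a.txt, b.txt, f.txt} staged={none}
After op 18 (modify d.txt): modified={a.txt, b.txt, d.txt, f.txt} staged={none}
After op 19 (modify c.txt): modified={a.txt, b.txt, c.txt, d.txt, f.txt} staged={none}
After op 20 (git add b.txt): modified={a.txt, c.txt, d.txt, f.txt} staged={b.txt}
After op 21 (git add d.txt): modified={a.txt, c.txt, f.txt} staged={b.txt, d.txt}
After op 22 (git add a.txt): modified={c.txt, f.txt} staged={a.txt, b.txt, d.txt}
After op 23 (modify d.txt): modified={c.txt, d.txt, f.txt} staged={a.txt, b.txt, d.txt}
After op 24 (git reset b.txt): modified={b.txt, c.txt, d.txt, f.txt} staged={a.txt, d.txt}
After op 25 (git add c.txt): modified={b.txt, d.txt, f.txt} staged={a.txt, c.txt, d.txt}
After op 26 (modify g.txt): modified={b.txt, d.txt, f.txt, g.txt} staged={a.txt, c.txt, d.txt}
After op 27 (modify d.txt): modified={b.txt, d.txt, f.txt, g.txt} staged={a.txt, c.txt, d.txt}
After op 28 (git add g.txt): modified={b.txt, d.txt, f.txt} staged={a.txt, c.txt, d.txt, g.txt}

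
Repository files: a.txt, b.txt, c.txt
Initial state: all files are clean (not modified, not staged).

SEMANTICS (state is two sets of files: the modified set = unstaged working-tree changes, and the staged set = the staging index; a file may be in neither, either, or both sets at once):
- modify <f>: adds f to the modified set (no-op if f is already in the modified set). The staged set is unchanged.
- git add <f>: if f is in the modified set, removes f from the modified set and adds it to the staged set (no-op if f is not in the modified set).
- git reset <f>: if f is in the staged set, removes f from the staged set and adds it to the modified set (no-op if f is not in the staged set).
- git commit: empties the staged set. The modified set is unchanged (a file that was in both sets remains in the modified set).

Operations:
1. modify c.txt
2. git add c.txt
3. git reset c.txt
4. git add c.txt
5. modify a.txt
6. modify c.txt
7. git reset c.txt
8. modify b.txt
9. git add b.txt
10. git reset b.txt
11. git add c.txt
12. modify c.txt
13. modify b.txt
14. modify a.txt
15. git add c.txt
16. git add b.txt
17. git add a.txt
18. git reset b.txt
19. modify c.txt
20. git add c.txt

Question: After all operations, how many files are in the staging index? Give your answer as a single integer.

After op 1 (modify c.txt): modified={c.txt} staged={none}
After op 2 (git add c.txt): modified={none} staged={c.txt}
After op 3 (git reset c.txt): modified={c.txt} staged={none}
After op 4 (git add c.txt): modified={none} staged={c.txt}
After op 5 (modify a.txt): modified={a.txt} staged={c.txt}
After op 6 (modify c.txt): modified={a.txt, c.txt} staged={c.txt}
After op 7 (git reset c.txt): modified={a.txt, c.txt} staged={none}
After op 8 (modify b.txt): modified={a.txt, b.txt, c.txt} staged={none}
After op 9 (git add b.txt): modified={a.txt, c.txt} staged={b.txt}
After op 10 (git reset b.txt): modified={a.txt, b.txt, c.txt} staged={none}
After op 11 (git add c.txt): modified={a.txt, b.txt} staged={c.txt}
After op 12 (modify c.txt): modified={a.txt, b.txt, c.txt} staged={c.txt}
After op 13 (modify b.txt): modified={a.txt, b.txt, c.txt} staged={c.txt}
After op 14 (modify a.txt): modified={a.txt, b.txt, c.txt} staged={c.txt}
After op 15 (git add c.txt): modified={a.txt, b.txt} staged={c.txt}
After op 16 (git add b.txt): modified={a.txt} staged={b.txt, c.txt}
After op 17 (git add a.txt): modified={none} staged={a.txt, b.txt, c.txt}
After op 18 (git reset b.txt): modified={b.txt} staged={a.txt, c.txt}
After op 19 (modify c.txt): modified={b.txt, c.txt} staged={a.txt, c.txt}
After op 20 (git add c.txt): modified={b.txt} staged={a.txt, c.txt}
Final staged set: {a.txt, c.txt} -> count=2

Answer: 2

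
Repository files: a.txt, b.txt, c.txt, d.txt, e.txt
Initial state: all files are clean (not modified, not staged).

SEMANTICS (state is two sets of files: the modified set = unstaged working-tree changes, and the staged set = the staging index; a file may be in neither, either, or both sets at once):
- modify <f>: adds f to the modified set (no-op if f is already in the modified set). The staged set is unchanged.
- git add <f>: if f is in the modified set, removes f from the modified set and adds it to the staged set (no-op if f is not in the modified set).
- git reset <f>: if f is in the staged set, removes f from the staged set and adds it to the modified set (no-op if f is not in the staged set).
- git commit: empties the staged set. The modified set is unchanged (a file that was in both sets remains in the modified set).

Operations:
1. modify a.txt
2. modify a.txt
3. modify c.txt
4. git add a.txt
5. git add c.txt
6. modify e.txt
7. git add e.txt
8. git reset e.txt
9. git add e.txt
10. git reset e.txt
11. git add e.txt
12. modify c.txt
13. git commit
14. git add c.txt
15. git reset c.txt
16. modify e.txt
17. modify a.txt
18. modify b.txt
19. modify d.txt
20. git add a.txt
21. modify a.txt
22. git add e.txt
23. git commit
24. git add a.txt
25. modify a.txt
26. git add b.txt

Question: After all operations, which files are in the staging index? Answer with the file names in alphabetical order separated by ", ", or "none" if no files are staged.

After op 1 (modify a.txt): modified={a.txt} staged={none}
After op 2 (modify a.txt): modified={a.txt} staged={none}
After op 3 (modify c.txt): modified={a.txt, c.txt} staged={none}
After op 4 (git add a.txt): modified={c.txt} staged={a.txt}
After op 5 (git add c.txt): modified={none} staged={a.txt, c.txt}
After op 6 (modify e.txt): modified={e.txt} staged={a.txt, c.txt}
After op 7 (git add e.txt): modified={none} staged={a.txt, c.txt, e.txt}
After op 8 (git reset e.txt): modified={e.txt} staged={a.txt, c.txt}
After op 9 (git add e.txt): modified={none} staged={a.txt, c.txt, e.txt}
After op 10 (git reset e.txt): modified={e.txt} staged={a.txt, c.txt}
After op 11 (git add e.txt): modified={none} staged={a.txt, c.txt, e.txt}
After op 12 (modify c.txt): modified={c.txt} staged={a.txt, c.txt, e.txt}
After op 13 (git commit): modified={c.txt} staged={none}
After op 14 (git add c.txt): modified={none} staged={c.txt}
After op 15 (git reset c.txt): modified={c.txt} staged={none}
After op 16 (modify e.txt): modified={c.txt, e.txt} staged={none}
After op 17 (modify a.txt): modified={a.txt, c.txt, e.txt} staged={none}
After op 18 (modify b.txt): modified={a.txt, b.txt, c.txt, e.txt} staged={none}
After op 19 (modify d.txt): modified={a.txt, b.txt, c.txt, d.txt, e.txt} staged={none}
After op 20 (git add a.txt): modified={b.txt, c.txt, d.txt, e.txt} staged={a.txt}
After op 21 (modify a.txt): modified={a.txt, b.txt, c.txt, d.txt, e.txt} staged={a.txt}
After op 22 (git add e.txt): modified={a.txt, b.txt, c.txt, d.txt} staged={a.txt, e.txt}
After op 23 (git commit): modified={a.txt, b.txt, c.txt, d.txt} staged={none}
After op 24 (git add a.txt): modified={b.txt, c.txt, d.txt} staged={a.txt}
After op 25 (modify a.txt): modified={a.txt, b.txt, c.txt, d.txt} staged={a.txt}
After op 26 (git add b.txt): modified={a.txt, c.txt, d.txt} staged={a.txt, b.txt}

Answer: a.txt, b.txt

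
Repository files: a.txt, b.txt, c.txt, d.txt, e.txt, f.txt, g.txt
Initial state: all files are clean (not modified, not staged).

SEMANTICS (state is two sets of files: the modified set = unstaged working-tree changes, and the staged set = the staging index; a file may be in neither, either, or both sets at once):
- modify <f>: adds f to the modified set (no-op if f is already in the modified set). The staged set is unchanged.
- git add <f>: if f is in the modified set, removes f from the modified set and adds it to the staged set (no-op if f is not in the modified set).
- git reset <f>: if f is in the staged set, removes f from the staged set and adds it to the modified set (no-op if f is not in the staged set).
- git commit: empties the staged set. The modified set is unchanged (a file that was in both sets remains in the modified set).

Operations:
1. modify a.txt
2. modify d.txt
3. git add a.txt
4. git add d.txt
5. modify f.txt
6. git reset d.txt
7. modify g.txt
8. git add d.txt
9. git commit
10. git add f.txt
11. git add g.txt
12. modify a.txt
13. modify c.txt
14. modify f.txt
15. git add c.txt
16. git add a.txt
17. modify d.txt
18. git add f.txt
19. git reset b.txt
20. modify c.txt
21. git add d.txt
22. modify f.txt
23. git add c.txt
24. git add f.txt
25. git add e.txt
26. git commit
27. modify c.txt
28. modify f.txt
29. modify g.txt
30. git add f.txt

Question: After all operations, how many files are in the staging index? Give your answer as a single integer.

After op 1 (modify a.txt): modified={a.txt} staged={none}
After op 2 (modify d.txt): modified={a.txt, d.txt} staged={none}
After op 3 (git add a.txt): modified={d.txt} staged={a.txt}
After op 4 (git add d.txt): modified={none} staged={a.txt, d.txt}
After op 5 (modify f.txt): modified={f.txt} staged={a.txt, d.txt}
After op 6 (git reset d.txt): modified={d.txt, f.txt} staged={a.txt}
After op 7 (modify g.txt): modified={d.txt, f.txt, g.txt} staged={a.txt}
After op 8 (git add d.txt): modified={f.txt, g.txt} staged={a.txt, d.txt}
After op 9 (git commit): modified={f.txt, g.txt} staged={none}
After op 10 (git add f.txt): modified={g.txt} staged={f.txt}
After op 11 (git add g.txt): modified={none} staged={f.txt, g.txt}
After op 12 (modify a.txt): modified={a.txt} staged={f.txt, g.txt}
After op 13 (modify c.txt): modified={a.txt, c.txt} staged={f.txt, g.txt}
After op 14 (modify f.txt): modified={a.txt, c.txt, f.txt} staged={f.txt, g.txt}
After op 15 (git add c.txt): modified={a.txt, f.txt} staged={c.txt, f.txt, g.txt}
After op 16 (git add a.txt): modified={f.txt} staged={a.txt, c.txt, f.txt, g.txt}
After op 17 (modify d.txt): modified={d.txt, f.txt} staged={a.txt, c.txt, f.txt, g.txt}
After op 18 (git add f.txt): modified={d.txt} staged={a.txt, c.txt, f.txt, g.txt}
After op 19 (git reset b.txt): modified={d.txt} staged={a.txt, c.txt, f.txt, g.txt}
After op 20 (modify c.txt): modified={c.txt, d.txt} staged={a.txt, c.txt, f.txt, g.txt}
After op 21 (git add d.txt): modified={c.txt} staged={a.txt, c.txt, d.txt, f.txt, g.txt}
After op 22 (modify f.txt): modified={c.txt, f.txt} staged={a.txt, c.txt, d.txt, f.txt, g.txt}
After op 23 (git add c.txt): modified={f.txt} staged={a.txt, c.txt, d.txt, f.txt, g.txt}
After op 24 (git add f.txt): modified={none} staged={a.txt, c.txt, d.txt, f.txt, g.txt}
After op 25 (git add e.txt): modified={none} staged={a.txt, c.txt, d.txt, f.txt, g.txt}
After op 26 (git commit): modified={none} staged={none}
After op 27 (modify c.txt): modified={c.txt} staged={none}
After op 28 (modify f.txt): modified={c.txt, f.txt} staged={none}
After op 29 (modify g.txt): modified={c.txt, f.txt, g.txt} staged={none}
After op 30 (git add f.txt): modified={c.txt, g.txt} staged={f.txt}
Final staged set: {f.txt} -> count=1

Answer: 1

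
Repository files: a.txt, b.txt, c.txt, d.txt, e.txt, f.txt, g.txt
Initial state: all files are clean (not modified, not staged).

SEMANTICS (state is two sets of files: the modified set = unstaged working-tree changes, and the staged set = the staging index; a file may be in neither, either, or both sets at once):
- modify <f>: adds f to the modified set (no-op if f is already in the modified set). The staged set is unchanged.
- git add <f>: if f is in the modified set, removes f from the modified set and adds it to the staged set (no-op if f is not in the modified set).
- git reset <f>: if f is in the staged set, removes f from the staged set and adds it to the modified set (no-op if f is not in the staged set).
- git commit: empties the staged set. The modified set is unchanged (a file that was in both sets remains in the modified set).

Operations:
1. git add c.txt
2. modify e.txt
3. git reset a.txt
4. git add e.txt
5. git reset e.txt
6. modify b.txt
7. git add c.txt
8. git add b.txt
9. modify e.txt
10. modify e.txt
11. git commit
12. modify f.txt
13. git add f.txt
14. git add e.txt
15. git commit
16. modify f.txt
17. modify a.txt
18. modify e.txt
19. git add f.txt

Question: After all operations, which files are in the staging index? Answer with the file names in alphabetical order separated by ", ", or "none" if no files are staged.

Answer: f.txt

Derivation:
After op 1 (git add c.txt): modified={none} staged={none}
After op 2 (modify e.txt): modified={e.txt} staged={none}
After op 3 (git reset a.txt): modified={e.txt} staged={none}
After op 4 (git add e.txt): modified={none} staged={e.txt}
After op 5 (git reset e.txt): modified={e.txt} staged={none}
After op 6 (modify b.txt): modified={b.txt, e.txt} staged={none}
After op 7 (git add c.txt): modified={b.txt, e.txt} staged={none}
After op 8 (git add b.txt): modified={e.txt} staged={b.txt}
After op 9 (modify e.txt): modified={e.txt} staged={b.txt}
After op 10 (modify e.txt): modified={e.txt} staged={b.txt}
After op 11 (git commit): modified={e.txt} staged={none}
After op 12 (modify f.txt): modified={e.txt, f.txt} staged={none}
After op 13 (git add f.txt): modified={e.txt} staged={f.txt}
After op 14 (git add e.txt): modified={none} staged={e.txt, f.txt}
After op 15 (git commit): modified={none} staged={none}
After op 16 (modify f.txt): modified={f.txt} staged={none}
After op 17 (modify a.txt): modified={a.txt, f.txt} staged={none}
After op 18 (modify e.txt): modified={a.txt, e.txt, f.txt} staged={none}
After op 19 (git add f.txt): modified={a.txt, e.txt} staged={f.txt}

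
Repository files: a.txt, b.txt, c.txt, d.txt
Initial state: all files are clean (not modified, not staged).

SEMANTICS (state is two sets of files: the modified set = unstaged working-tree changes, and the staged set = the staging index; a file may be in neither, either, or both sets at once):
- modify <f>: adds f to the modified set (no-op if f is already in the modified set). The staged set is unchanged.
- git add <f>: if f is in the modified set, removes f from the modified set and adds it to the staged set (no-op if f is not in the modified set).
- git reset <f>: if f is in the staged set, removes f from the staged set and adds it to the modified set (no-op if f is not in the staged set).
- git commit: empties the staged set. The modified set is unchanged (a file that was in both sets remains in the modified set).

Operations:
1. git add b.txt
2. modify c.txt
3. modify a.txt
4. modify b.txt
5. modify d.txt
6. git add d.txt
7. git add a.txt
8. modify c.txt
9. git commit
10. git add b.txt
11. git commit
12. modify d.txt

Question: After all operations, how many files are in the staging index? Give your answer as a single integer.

Answer: 0

Derivation:
After op 1 (git add b.txt): modified={none} staged={none}
After op 2 (modify c.txt): modified={c.txt} staged={none}
After op 3 (modify a.txt): modified={a.txt, c.txt} staged={none}
After op 4 (modify b.txt): modified={a.txt, b.txt, c.txt} staged={none}
After op 5 (modify d.txt): modified={a.txt, b.txt, c.txt, d.txt} staged={none}
After op 6 (git add d.txt): modified={a.txt, b.txt, c.txt} staged={d.txt}
After op 7 (git add a.txt): modified={b.txt, c.txt} staged={a.txt, d.txt}
After op 8 (modify c.txt): modified={b.txt, c.txt} staged={a.txt, d.txt}
After op 9 (git commit): modified={b.txt, c.txt} staged={none}
After op 10 (git add b.txt): modified={c.txt} staged={b.txt}
After op 11 (git commit): modified={c.txt} staged={none}
After op 12 (modify d.txt): modified={c.txt, d.txt} staged={none}
Final staged set: {none} -> count=0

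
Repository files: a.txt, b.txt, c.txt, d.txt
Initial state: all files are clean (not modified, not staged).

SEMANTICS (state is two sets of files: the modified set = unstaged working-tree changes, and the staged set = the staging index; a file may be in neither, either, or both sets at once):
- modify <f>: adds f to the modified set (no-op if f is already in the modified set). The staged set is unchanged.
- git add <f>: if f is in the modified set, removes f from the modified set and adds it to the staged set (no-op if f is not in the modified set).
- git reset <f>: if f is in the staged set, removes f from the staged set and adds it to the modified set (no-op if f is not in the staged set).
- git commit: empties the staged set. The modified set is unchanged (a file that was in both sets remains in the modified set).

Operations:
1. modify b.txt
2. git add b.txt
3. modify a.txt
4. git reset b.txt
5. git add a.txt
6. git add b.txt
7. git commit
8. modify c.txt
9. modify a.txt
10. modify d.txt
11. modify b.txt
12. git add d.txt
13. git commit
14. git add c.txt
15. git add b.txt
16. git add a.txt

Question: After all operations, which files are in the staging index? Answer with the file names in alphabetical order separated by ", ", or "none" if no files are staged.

Answer: a.txt, b.txt, c.txt

Derivation:
After op 1 (modify b.txt): modified={b.txt} staged={none}
After op 2 (git add b.txt): modified={none} staged={b.txt}
After op 3 (modify a.txt): modified={a.txt} staged={b.txt}
After op 4 (git reset b.txt): modified={a.txt, b.txt} staged={none}
After op 5 (git add a.txt): modified={b.txt} staged={a.txt}
After op 6 (git add b.txt): modified={none} staged={a.txt, b.txt}
After op 7 (git commit): modified={none} staged={none}
After op 8 (modify c.txt): modified={c.txt} staged={none}
After op 9 (modify a.txt): modified={a.txt, c.txt} staged={none}
After op 10 (modify d.txt): modified={a.txt, c.txt, d.txt} staged={none}
After op 11 (modify b.txt): modified={a.txt, b.txt, c.txt, d.txt} staged={none}
After op 12 (git add d.txt): modified={a.txt, b.txt, c.txt} staged={d.txt}
After op 13 (git commit): modified={a.txt, b.txt, c.txt} staged={none}
After op 14 (git add c.txt): modified={a.txt, b.txt} staged={c.txt}
After op 15 (git add b.txt): modified={a.txt} staged={b.txt, c.txt}
After op 16 (git add a.txt): modified={none} staged={a.txt, b.txt, c.txt}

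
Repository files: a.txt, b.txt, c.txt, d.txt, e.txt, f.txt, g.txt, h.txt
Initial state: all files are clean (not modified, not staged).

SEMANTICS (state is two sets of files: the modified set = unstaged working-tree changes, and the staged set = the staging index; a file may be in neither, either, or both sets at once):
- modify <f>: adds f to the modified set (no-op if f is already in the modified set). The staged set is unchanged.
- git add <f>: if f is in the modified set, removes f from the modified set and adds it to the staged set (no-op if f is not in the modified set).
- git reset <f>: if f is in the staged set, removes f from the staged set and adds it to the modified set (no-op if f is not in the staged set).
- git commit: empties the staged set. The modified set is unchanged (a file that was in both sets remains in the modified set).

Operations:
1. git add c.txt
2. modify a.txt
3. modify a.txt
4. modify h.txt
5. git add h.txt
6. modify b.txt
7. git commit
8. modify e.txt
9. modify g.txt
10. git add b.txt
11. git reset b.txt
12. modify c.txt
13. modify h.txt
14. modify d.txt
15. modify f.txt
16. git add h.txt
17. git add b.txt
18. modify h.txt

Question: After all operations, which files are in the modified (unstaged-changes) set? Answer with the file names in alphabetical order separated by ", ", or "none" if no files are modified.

After op 1 (git add c.txt): modified={none} staged={none}
After op 2 (modify a.txt): modified={a.txt} staged={none}
After op 3 (modify a.txt): modified={a.txt} staged={none}
After op 4 (modify h.txt): modified={a.txt, h.txt} staged={none}
After op 5 (git add h.txt): modified={a.txt} staged={h.txt}
After op 6 (modify b.txt): modified={a.txt, b.txt} staged={h.txt}
After op 7 (git commit): modified={a.txt, b.txt} staged={none}
After op 8 (modify e.txt): modified={a.txt, b.txt, e.txt} staged={none}
After op 9 (modify g.txt): modified={a.txt, b.txt, e.txt, g.txt} staged={none}
After op 10 (git add b.txt): modified={a.txt, e.txt, g.txt} staged={b.txt}
After op 11 (git reset b.txt): modified={a.txt, b.txt, e.txt, g.txt} staged={none}
After op 12 (modify c.txt): modified={a.txt, b.txt, c.txt, e.txt, g.txt} staged={none}
After op 13 (modify h.txt): modified={a.txt, b.txt, c.txt, e.txt, g.txt, h.txt} staged={none}
After op 14 (modify d.txt): modified={a.txt, b.txt, c.txt, d.txt, e.txt, g.txt, h.txt} staged={none}
After op 15 (modify f.txt): modified={a.txt, b.txt, c.txt, d.txt, e.txt, f.txt, g.txt, h.txt} staged={none}
After op 16 (git add h.txt): modified={a.txt, b.txt, c.txt, d.txt, e.txt, f.txt, g.txt} staged={h.txt}
After op 17 (git add b.txt): modified={a.txt, c.txt, d.txt, e.txt, f.txt, g.txt} staged={b.txt, h.txt}
After op 18 (modify h.txt): modified={a.txt, c.txt, d.txt, e.txt, f.txt, g.txt, h.txt} staged={b.txt, h.txt}

Answer: a.txt, c.txt, d.txt, e.txt, f.txt, g.txt, h.txt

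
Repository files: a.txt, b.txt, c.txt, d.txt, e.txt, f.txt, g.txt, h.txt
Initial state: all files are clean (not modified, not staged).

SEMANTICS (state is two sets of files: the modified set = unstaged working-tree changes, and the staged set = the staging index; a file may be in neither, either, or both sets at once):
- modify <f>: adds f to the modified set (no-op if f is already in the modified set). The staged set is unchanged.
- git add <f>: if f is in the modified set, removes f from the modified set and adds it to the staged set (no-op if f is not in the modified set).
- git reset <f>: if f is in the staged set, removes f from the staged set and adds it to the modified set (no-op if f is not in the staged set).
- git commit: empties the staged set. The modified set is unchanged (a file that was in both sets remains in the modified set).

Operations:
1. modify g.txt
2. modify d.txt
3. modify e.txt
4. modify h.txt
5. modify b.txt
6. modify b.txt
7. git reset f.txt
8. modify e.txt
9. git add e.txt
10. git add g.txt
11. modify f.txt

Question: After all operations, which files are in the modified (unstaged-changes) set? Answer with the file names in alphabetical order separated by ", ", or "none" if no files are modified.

After op 1 (modify g.txt): modified={g.txt} staged={none}
After op 2 (modify d.txt): modified={d.txt, g.txt} staged={none}
After op 3 (modify e.txt): modified={d.txt, e.txt, g.txt} staged={none}
After op 4 (modify h.txt): modified={d.txt, e.txt, g.txt, h.txt} staged={none}
After op 5 (modify b.txt): modified={b.txt, d.txt, e.txt, g.txt, h.txt} staged={none}
After op 6 (modify b.txt): modified={b.txt, d.txt, e.txt, g.txt, h.txt} staged={none}
After op 7 (git reset f.txt): modified={b.txt, d.txt, e.txt, g.txt, h.txt} staged={none}
After op 8 (modify e.txt): modified={b.txt, d.txt, e.txt, g.txt, h.txt} staged={none}
After op 9 (git add e.txt): modified={b.txt, d.txt, g.txt, h.txt} staged={e.txt}
After op 10 (git add g.txt): modified={b.txt, d.txt, h.txt} staged={e.txt, g.txt}
After op 11 (modify f.txt): modified={b.txt, d.txt, f.txt, h.txt} staged={e.txt, g.txt}

Answer: b.txt, d.txt, f.txt, h.txt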